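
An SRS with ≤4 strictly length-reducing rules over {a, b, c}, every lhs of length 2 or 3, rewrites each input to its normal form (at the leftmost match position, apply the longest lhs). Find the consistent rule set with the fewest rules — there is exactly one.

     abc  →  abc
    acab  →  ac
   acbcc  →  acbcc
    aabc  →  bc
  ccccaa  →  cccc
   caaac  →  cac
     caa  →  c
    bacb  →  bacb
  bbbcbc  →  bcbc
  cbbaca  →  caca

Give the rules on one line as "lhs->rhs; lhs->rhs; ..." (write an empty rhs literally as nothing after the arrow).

  | abc
  | acab => ac
  | acbcc
  | aabc => bc

aa->; bb->; cab->c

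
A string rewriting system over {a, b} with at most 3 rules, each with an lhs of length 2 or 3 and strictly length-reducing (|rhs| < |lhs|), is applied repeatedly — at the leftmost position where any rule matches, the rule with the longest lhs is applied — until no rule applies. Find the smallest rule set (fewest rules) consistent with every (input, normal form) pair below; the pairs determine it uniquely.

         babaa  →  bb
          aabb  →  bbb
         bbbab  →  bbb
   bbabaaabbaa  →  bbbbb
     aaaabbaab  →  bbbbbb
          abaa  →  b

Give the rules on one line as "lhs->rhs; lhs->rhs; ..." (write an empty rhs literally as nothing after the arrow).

  | babaa => baa => bb
  | aabb => bbb
  | bbbab => bbb
  | bbabaaabbaa => bbaaabbaa => bbbabbaa => bbbbaa => bbbbb

aa->b; ab->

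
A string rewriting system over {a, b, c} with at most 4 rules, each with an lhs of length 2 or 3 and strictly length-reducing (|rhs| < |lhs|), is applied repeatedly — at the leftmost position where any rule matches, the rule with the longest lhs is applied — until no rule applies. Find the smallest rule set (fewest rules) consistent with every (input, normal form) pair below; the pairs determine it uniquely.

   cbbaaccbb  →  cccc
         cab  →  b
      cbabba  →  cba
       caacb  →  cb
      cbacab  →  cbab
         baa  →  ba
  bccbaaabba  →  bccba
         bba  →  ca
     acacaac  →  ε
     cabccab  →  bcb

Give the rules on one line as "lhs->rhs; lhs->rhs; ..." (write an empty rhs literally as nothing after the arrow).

  | cbbaaccbb => ccaaccbb => ccaccbb => cccbb => cccc
  | cab => b
  | cbabba => cbaca => cba
  | caacb => cacb => cb

aa->a; ac->; bb->c; cab->b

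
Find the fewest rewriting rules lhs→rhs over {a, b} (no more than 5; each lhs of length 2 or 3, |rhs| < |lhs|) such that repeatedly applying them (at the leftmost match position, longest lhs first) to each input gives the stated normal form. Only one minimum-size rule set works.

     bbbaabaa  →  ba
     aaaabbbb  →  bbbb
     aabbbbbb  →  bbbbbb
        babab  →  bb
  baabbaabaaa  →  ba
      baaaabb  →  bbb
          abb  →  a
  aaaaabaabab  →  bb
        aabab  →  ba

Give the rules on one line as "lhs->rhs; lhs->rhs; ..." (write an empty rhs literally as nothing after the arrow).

  | bbbaabaa => bbabaa => bbaa => ba
  | aaaabbbb => aaabbbb => aabbbb => bbbb
  | aabbbbbb => bbbbbb
  | babab => baab => bb

aa->a; aab->b; ab->a; bba->b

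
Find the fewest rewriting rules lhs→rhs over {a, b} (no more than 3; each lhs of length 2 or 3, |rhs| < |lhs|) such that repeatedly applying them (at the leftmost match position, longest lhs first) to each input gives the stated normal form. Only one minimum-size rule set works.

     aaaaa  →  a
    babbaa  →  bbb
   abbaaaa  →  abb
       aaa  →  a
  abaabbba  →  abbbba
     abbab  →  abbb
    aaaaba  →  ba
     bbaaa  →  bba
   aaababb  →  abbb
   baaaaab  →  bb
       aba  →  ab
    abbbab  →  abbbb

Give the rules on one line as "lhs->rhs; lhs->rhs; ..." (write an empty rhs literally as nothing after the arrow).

aa->; aba->ab; bab->bb

  | aaaaa => aaa => a
  | babbaa => bbbaa => bbb
  | abbaaaa => abbaa => abb
  | aaa => a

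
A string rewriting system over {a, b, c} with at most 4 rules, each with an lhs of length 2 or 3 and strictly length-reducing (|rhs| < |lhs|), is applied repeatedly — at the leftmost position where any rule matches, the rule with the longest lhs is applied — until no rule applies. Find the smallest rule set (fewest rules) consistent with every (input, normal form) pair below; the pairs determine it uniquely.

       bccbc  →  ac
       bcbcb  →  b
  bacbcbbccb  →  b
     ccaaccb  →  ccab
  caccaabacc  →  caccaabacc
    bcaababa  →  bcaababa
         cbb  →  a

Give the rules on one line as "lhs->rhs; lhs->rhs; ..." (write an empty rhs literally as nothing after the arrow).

acb->b; bb->a; cb->b

  | bccbc => bcbc => bbc => ac
  | bcbcb => bbcb => acb => b
  | bacbcbbccb => bbcbbccb => acbbccb => bbccb => accb => acb => b
  | ccaaccb => ccaacb => ccab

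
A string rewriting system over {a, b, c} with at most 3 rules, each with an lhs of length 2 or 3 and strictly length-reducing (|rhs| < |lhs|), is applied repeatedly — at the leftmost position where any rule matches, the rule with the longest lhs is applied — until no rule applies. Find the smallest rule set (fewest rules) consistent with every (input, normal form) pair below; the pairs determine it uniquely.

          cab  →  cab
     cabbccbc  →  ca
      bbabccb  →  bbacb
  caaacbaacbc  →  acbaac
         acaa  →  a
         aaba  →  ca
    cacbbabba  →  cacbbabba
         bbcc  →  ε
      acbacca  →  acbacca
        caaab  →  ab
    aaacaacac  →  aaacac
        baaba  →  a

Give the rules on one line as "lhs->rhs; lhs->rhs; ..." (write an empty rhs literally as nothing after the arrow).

  | cab
  | cabbccbc => cabcbc => cabc => ca
  | bbabccb => bbacb
  | caaacbaacbc => acbaacbc => acbaac

aab->c; bc->; caa->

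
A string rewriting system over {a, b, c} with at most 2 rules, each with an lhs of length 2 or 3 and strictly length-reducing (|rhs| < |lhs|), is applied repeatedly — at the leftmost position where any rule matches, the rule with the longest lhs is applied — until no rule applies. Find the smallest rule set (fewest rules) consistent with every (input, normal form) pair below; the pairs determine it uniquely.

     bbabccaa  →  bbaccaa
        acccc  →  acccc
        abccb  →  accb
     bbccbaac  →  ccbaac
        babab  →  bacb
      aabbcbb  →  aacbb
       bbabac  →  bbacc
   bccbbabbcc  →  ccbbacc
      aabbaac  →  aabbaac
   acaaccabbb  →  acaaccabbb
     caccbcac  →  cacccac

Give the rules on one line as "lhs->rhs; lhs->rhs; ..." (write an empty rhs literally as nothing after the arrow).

aba->ac; bc->c

  | bbabccaa => bbaccaa
  | acccc
  | abccb => accb
  | bbccbaac => bccbaac => ccbaac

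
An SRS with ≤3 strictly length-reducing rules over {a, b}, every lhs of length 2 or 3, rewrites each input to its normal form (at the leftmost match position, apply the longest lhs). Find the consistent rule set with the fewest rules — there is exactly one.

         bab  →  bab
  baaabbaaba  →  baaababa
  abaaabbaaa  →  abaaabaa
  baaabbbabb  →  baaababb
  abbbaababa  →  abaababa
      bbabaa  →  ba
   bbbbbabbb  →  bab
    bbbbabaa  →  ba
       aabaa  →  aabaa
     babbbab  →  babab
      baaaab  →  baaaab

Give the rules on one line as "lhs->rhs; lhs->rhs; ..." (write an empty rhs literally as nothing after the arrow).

bba->b; bbb->b

  | bab
  | baaabbaaba => baaababa
  | abaaabbaaa => abaaabaa
  | baaabbbabb => baaababb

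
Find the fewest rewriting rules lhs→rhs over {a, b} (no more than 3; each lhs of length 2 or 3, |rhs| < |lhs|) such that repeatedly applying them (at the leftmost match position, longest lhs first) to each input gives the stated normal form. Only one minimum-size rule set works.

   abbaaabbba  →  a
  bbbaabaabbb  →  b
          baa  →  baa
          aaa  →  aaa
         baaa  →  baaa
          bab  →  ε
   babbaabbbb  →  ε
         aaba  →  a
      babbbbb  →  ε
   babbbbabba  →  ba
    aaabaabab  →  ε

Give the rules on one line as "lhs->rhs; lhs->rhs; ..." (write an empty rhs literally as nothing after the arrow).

  | abbaaabbba => bbaaabbba => aaabbba => abba => bba => a
  | bbbaabaabbb => baabaabbb => baabbb => bbb => b
  | baa
  | aaa

aab->; ab->b; bb->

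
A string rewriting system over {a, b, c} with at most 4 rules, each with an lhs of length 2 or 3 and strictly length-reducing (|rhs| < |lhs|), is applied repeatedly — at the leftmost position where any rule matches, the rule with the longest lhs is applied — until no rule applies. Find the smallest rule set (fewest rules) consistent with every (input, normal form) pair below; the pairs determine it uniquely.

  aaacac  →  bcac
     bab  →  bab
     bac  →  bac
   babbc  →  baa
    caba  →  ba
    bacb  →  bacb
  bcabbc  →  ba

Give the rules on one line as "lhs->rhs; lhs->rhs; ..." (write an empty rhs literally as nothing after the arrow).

  | aaacac => bcac
  | bab
  | bac
  | babbc => baa

aaa->b; bbc->a; cab->b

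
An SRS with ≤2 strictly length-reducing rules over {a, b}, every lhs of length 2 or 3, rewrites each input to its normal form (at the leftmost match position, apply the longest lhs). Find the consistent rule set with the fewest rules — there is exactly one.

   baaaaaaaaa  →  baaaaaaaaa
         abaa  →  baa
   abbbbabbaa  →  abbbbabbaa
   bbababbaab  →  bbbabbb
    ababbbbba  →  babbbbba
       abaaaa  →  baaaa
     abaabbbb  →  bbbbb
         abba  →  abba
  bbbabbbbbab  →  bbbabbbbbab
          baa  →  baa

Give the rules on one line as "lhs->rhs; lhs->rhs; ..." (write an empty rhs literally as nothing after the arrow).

aab->b; aba->ba

  | baaaaaaaaa
  | abaa => baa
  | abbbbabbaa
  | bbababbaab => bbbabbaab => bbbabbb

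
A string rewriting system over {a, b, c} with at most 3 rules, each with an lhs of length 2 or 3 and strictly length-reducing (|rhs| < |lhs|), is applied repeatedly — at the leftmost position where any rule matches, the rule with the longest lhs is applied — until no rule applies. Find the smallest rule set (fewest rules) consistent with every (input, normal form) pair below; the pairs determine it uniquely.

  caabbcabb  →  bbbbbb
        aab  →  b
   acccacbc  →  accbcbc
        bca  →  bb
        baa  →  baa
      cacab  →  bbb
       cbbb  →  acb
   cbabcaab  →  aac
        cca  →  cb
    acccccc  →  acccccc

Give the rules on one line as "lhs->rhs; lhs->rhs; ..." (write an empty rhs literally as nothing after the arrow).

  | caabbcabb => babbcabb => bbbcabb => bbbbbb
  | aab => ab => b
  | acccacbc => accbcbc
  | bca => bb

ab->b; ca->b; cbb->ac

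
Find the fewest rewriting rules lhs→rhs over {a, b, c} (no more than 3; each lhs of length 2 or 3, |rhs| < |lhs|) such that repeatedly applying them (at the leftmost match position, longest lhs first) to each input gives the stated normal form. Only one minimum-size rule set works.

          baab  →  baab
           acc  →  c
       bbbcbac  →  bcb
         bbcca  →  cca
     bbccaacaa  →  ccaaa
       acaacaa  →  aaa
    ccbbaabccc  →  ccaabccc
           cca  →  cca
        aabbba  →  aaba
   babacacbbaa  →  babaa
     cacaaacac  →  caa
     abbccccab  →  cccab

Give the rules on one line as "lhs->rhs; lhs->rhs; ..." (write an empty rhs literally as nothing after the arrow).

  | baab
  | acc => c
  | bbbcbac => bcbac => bcb
  | bbcca => cca

ac->; bb->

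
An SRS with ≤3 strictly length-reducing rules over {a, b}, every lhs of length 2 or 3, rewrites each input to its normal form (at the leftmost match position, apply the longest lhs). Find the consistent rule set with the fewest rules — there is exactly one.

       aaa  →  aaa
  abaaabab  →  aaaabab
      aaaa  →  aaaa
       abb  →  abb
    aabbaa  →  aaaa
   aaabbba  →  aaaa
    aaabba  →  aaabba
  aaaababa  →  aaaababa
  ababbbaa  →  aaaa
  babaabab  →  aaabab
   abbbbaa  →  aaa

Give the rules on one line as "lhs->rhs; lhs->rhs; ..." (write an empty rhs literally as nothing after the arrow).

  | aaa
  | abaaabab => aaaabab
  | aaaa
  | abb

baa->aa; bbb->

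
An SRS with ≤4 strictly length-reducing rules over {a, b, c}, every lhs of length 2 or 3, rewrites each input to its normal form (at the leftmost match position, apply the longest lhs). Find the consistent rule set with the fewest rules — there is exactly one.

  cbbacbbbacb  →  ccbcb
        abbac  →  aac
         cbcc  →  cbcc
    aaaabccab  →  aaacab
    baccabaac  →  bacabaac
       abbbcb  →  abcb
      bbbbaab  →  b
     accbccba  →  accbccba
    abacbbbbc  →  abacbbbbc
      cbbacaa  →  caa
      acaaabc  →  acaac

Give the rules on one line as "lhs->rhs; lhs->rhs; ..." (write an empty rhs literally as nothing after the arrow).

  | cbbacbbbacb => ccbbbacb => ccbcb
  | abbac => aac
  | cbcc
  | aaaabccab => aaaccab => aaacab

aab->a; abb->a; bba->; cca->ca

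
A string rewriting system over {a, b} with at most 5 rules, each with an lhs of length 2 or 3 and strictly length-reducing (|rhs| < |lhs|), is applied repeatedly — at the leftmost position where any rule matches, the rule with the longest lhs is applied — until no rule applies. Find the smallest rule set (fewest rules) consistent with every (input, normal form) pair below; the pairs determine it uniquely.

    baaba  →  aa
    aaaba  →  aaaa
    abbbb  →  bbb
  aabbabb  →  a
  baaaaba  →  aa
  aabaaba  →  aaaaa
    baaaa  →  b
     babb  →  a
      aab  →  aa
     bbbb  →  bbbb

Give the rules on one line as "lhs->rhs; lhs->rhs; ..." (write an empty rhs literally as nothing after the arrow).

  | baaba => baba => aa
  | aaaba => aaaa
  | abbbb => bbb
  | aabbabb => ababb => aabb => ab => a

ab->a; abb->b; ba->b; bab->a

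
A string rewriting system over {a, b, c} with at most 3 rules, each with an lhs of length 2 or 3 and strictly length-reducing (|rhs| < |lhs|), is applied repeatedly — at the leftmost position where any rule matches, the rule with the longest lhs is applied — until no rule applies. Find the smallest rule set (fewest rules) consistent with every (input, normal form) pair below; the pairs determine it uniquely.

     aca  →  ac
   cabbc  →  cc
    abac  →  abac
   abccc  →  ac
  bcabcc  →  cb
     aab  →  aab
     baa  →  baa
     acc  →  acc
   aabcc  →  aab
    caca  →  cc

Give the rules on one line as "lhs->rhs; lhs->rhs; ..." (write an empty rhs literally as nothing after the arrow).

  | aca => ac
  | cabbc => cbbc => cbc => cc
  | abac
  | abccc => abc => ac

bc->c; bcc->b; ca->c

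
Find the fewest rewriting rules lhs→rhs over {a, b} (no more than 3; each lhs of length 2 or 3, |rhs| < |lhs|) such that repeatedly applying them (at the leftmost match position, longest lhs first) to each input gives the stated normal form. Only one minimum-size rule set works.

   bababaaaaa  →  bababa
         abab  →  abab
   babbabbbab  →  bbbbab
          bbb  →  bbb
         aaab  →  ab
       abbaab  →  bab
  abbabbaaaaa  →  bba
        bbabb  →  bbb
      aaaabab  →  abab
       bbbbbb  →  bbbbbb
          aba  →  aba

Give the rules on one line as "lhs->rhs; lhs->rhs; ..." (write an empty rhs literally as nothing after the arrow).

  | bababaaaaa => bababaaaa => bababaaa => bababaa => bababa
  | abab
  | babbabbbab => bbabbbab => bbbbab
  | bbb

aa->a; abb->b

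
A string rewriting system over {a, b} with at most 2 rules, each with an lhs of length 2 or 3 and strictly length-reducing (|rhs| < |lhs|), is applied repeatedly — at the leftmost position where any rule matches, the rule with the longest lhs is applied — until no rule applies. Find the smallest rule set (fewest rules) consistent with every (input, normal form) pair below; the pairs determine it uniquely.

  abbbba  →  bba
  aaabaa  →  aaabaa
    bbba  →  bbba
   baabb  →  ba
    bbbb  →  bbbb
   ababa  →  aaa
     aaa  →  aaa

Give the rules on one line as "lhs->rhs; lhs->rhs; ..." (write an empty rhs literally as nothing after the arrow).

abb->; bab->a

  | abbbba => bba
  | aaabaa
  | bbba
  | baabb => ba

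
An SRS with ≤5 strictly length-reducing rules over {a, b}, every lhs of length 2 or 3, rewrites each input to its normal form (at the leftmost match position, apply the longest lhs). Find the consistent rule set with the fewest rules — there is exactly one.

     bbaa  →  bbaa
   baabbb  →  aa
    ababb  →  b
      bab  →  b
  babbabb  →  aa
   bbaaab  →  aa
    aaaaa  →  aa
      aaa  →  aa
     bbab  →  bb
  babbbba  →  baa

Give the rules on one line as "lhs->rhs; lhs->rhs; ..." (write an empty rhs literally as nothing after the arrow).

aaa->aa; aab->ba; ab->; bbb->aa

  | bbaa
  | baabbb => bbabb => bbb => aa
  | ababb => abb => b
  | bab => b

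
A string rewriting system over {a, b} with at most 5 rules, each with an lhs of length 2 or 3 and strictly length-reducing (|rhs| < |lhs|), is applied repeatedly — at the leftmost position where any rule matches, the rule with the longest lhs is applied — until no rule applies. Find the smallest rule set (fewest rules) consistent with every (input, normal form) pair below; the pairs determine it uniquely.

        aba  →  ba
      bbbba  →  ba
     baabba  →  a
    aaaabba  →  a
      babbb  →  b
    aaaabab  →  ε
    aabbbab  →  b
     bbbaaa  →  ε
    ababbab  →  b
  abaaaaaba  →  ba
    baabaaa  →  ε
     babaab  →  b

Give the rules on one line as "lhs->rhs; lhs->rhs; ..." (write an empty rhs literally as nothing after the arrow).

aaa->bb; ab->b; bb->; bbb->

  | aba => ba
  | bbbba => ba
  | baabba => babba => bbba => a
  | aaaabba => bbabba => abba => bba => a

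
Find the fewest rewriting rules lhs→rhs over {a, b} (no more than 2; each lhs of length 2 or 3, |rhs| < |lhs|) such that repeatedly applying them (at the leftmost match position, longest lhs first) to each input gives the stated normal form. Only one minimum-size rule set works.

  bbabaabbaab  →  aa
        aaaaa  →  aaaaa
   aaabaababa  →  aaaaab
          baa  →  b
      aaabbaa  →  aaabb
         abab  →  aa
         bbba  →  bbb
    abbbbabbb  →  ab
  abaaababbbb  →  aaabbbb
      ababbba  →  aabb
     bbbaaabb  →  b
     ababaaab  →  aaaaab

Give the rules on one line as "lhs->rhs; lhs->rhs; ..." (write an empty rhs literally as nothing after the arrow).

  | bbabaabbaab => baaabbaab => baabbaab => babbaab => abaab => abab => aa
  | aaaaa
  | aaabaababa => aaabababa => aaaaaba => aaaaab
  | baa => ba => b

ba->b; bab->a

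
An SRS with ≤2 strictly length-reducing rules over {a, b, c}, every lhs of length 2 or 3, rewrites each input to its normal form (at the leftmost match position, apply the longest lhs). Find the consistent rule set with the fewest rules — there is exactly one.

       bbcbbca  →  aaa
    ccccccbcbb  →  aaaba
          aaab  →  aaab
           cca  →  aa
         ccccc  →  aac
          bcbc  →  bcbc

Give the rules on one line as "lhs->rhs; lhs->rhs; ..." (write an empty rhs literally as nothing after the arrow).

bb->c; cc->a

  | bbcbbca => ccbbca => abbca => acca => aaa
  | ccccccbcbb => accccbcbb => aaccbcbb => aaabcbb => aaabcc => aaaba
  | aaab
  | cca => aa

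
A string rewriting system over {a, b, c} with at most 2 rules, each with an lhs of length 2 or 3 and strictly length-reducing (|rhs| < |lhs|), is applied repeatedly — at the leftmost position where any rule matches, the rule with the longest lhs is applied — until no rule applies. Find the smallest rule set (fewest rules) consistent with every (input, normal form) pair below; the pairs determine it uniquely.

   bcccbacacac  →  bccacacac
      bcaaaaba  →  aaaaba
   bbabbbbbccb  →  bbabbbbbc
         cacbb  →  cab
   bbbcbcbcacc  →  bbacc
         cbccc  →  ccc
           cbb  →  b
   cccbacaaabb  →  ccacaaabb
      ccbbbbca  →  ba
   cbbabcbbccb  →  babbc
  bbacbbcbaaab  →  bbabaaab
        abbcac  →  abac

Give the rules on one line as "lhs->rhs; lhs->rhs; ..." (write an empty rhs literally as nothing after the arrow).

bca->a; cb->

  | bcccbacacac => bccacacac
  | bcaaaaba => aaaaba
  | bbabbbbbccb => bbabbbbbc
  | cacbb => cab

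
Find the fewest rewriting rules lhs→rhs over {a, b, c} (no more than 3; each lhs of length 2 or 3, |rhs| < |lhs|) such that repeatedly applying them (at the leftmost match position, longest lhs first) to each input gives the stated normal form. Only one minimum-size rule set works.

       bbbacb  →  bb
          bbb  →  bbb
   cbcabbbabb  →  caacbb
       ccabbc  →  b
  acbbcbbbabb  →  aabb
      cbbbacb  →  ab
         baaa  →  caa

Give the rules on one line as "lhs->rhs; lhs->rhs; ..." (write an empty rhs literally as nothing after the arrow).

  | bbbacb => bbccb => bacb => ccb => bb
  | bbb
  | cbcabbbabb => caabbbabb => caabbcbb => caababb => caacbb
  | ccabbc => babbc => cbbc => cba => cc => b

ba->c; bc->a; cc->b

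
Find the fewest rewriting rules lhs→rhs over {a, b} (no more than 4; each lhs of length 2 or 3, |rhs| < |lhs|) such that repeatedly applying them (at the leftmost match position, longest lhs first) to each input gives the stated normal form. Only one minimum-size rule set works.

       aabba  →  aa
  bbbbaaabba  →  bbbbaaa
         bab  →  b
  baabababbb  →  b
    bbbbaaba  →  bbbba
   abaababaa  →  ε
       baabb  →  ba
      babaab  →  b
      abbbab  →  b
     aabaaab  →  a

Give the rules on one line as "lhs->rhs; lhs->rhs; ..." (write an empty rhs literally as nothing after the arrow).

  | aabba => aa
  | bbbbaaabba => bbbbaaa
  | bab => b
  | baabababbb => baabbabbb => baabbb => bab => b

ab->; aba->ab; abb->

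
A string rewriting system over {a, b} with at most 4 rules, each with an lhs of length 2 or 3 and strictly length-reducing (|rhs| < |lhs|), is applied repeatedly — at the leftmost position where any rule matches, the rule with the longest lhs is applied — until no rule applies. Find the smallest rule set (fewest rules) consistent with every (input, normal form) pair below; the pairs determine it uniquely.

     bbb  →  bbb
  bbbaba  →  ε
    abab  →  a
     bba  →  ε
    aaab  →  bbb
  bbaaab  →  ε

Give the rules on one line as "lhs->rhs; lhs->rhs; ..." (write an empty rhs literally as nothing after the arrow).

  | bbb
  | bbbaba => bba => ε
  | abab => a
  | bba => ε

aaa->bb; aab->; bab->; bba->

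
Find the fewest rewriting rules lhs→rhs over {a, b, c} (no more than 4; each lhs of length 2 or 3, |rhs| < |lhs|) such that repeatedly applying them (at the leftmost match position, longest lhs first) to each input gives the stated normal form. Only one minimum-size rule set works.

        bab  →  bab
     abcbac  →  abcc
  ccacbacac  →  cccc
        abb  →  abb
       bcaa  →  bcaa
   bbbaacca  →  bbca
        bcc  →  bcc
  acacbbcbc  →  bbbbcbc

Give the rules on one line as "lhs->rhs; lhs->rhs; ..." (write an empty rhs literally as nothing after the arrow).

  | bab
  | abcbac => abcbb => abcc
  | ccacbacac => ccbbacac => cccacac => cccbac => cccbb => cccc
  | abb

ac->b; bba->; cbb->cc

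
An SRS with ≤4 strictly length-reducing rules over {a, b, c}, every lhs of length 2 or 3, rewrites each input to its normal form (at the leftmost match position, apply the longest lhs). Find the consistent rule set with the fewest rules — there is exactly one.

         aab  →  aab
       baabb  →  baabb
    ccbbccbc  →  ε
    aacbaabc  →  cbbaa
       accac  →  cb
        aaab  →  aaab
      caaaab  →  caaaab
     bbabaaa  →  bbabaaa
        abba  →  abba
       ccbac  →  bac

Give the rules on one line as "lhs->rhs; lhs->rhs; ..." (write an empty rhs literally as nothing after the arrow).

  | aab
  | baabb
  | ccbbccbc => bbccbc => bcbc => bc => ε
  | aacbaabc => cbbaabc => cbbaa

aac->cb; bc->; cc->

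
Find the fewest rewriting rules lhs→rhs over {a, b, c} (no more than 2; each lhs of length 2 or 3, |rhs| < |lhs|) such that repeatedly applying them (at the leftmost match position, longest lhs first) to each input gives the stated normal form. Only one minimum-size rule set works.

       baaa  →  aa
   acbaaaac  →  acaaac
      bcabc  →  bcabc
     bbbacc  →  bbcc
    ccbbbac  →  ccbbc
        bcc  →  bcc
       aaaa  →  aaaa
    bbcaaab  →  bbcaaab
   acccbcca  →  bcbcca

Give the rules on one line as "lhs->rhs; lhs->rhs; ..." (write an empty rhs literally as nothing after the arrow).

acc->b; ba->

  | baaa => aa
  | acbaaaac => acaaac
  | bcabc
  | bbbacc => bbcc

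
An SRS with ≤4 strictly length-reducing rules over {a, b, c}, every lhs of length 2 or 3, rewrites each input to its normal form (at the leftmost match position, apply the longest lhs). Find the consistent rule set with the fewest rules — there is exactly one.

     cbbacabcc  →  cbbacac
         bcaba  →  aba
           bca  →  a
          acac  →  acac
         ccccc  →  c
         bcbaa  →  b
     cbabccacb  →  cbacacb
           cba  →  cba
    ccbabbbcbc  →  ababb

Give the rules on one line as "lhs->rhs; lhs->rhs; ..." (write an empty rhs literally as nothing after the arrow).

  | cbbacabcc => cbbacac
  | bcaba => aba
  | bca => a
  | acac

aa->; bc->; cc->a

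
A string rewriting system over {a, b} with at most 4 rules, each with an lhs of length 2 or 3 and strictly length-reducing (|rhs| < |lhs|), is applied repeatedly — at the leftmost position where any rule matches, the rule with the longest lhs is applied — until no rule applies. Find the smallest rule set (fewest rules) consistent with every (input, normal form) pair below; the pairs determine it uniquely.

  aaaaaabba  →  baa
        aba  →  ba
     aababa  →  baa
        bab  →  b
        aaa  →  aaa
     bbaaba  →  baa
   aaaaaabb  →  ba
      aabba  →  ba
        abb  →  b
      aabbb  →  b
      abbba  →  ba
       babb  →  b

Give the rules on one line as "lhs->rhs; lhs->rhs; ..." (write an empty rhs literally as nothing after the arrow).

  | aaaaaabba => aaaababa => aabaaba => baaaba => babaa => bbaa => baa
  | aba => ba
  | aababa => baaba => bbaa => baa
  | bab => bb => b

aab->ba; ab->b; bb->b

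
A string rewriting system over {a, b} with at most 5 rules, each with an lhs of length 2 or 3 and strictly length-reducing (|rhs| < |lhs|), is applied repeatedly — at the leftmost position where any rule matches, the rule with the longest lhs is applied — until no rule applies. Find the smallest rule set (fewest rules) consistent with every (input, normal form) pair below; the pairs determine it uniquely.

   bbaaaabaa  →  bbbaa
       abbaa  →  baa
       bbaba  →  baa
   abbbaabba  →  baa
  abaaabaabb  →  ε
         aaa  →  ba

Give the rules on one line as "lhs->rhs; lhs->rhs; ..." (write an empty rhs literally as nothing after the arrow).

  | bbaaaabaa => bbbaabaa => bbbaa
  | abbaa => baa
  | bbaba => baa
  | abbbaabba => bbaabba => bbaba => baa

aaa->ba; ab->; aba->; bab->a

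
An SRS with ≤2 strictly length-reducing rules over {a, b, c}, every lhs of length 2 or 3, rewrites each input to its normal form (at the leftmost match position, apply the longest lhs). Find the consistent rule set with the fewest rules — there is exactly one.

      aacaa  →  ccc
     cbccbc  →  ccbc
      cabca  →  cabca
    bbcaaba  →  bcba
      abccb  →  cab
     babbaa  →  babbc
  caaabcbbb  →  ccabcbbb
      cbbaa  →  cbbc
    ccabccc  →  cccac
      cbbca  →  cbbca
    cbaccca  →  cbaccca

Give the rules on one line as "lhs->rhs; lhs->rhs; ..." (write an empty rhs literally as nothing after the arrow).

  | aacaa => ccaa => ccc
  | cbccbc => caabc => ccbc
  | cabca
  | bbcaaba => bbccba => baaba => bcba

aa->c; bcc->aa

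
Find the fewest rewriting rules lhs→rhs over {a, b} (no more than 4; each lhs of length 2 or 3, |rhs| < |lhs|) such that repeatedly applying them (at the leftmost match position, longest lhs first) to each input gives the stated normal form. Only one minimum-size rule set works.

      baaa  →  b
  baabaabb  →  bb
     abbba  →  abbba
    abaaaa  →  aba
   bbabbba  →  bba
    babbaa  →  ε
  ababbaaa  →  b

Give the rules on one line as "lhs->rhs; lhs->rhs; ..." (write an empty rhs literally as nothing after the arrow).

  | baaa => b
  | baabaabb => baabb => bb
  | abbba
  | abaaaa => aba

aa->; aaa->; aab->; bab->aa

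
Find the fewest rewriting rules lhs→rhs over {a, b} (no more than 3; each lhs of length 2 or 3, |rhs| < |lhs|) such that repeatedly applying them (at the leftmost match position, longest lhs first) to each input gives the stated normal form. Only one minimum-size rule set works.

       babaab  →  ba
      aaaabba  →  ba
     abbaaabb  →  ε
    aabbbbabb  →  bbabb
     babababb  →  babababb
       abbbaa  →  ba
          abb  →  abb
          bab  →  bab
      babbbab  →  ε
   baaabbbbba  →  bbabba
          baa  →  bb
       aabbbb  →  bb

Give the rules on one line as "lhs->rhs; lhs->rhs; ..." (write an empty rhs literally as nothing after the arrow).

aa->b; bbb->

  | babaab => babbb => ba
  | aaaabba => baabba => bbbba => ba
  | abbaaabb => abbbabb => aabb => bbb => ε
  | aabbbbabb => bbbbbabb => bbabb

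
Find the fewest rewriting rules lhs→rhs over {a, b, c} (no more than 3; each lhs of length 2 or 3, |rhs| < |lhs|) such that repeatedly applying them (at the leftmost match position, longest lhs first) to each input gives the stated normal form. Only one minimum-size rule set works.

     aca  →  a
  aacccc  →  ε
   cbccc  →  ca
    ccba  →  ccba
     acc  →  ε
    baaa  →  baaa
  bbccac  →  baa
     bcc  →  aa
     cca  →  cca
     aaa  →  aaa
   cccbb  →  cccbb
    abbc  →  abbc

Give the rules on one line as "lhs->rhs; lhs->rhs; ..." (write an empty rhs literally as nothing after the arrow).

  | aca => a
  | aacccc => acc => ε
  | cbccc => caac => ca
  | ccba

ac->; acc->; bcc->aa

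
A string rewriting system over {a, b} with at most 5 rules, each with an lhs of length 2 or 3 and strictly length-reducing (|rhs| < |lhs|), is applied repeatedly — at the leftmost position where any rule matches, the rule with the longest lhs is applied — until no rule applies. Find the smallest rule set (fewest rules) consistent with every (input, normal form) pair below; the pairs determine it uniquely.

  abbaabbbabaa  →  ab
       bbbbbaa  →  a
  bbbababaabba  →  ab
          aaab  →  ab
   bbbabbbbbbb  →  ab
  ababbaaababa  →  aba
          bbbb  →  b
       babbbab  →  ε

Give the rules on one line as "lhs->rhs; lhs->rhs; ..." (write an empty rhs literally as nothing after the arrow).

  | abbaabbbabaa => aaabbbabaa => aabbbabaa => abbbabaa => aabaa => abaa => ab
  | bbbbbaa => bbaa => aa => a
  | bbbababaabba => ababaabba => ababbba => abaa => ab
  | aaab => aab => ab

aa->a; baa->b; bb->; bbb->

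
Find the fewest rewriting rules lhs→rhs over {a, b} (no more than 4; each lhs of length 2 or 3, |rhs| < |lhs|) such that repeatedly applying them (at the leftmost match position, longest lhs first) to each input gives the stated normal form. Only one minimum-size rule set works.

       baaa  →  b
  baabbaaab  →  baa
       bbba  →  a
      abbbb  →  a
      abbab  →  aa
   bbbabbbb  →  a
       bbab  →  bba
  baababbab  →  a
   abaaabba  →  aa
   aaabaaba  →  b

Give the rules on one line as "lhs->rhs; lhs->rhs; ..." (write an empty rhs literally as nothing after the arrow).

  | baaa => b
  | baabbaaab => baabaaab => baaaaab => baab => baa
  | bbba => a
  | abbbb => abbb => abb => ab => a

aaa->; ab->a; bbb->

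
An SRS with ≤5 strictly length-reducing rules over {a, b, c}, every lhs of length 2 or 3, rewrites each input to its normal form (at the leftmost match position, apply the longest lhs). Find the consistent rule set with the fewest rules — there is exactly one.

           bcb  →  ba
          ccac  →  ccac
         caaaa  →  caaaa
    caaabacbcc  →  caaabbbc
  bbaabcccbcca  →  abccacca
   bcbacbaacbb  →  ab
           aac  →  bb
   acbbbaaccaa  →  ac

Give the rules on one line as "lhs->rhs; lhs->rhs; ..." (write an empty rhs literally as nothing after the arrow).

  | bcb => ba
  | ccac
  | caaaa
  | caaabacbcc => caaabaacc => caaabbbc

aac->bb; bba->; bca->c; cb->a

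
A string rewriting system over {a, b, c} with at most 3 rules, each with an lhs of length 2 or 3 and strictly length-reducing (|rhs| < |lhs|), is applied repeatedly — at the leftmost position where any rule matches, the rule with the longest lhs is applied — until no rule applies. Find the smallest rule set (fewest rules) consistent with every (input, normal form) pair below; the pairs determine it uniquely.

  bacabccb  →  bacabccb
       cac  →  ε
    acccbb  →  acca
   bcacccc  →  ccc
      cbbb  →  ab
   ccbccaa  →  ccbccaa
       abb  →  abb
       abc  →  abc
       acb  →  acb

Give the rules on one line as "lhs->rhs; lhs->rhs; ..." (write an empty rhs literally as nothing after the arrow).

bca->ca; cac->; cbb->a

  | bacabccb
  | cac => ε
  | acccbb => acca
  | bcacccc => cacccc => ccc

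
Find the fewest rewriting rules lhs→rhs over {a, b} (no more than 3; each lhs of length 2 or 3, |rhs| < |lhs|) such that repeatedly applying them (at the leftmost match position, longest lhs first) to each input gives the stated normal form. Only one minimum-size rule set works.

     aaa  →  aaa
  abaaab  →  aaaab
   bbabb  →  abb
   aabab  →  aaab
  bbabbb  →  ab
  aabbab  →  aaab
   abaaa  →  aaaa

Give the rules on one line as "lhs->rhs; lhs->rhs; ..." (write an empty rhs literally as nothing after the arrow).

ba->a; bbb->b

  | aaa
  | abaaab => aaaab
  | bbabb => babb => abb
  | aabab => aaab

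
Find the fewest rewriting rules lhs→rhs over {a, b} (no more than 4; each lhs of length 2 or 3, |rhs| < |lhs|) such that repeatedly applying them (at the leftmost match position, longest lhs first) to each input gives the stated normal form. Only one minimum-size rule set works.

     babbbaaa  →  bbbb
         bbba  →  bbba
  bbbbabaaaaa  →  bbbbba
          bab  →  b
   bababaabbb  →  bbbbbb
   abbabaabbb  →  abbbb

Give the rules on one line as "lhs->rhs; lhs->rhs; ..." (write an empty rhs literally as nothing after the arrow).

aa->b; aaa->b; bab->aa

  | babbbaaa => aabbaaa => bbbaaa => bbbb
  | bbba
  | bbbbabaaaaa => bbbaaaaaaa => bbbbaaaa => bbbbba
  | bab => aa => b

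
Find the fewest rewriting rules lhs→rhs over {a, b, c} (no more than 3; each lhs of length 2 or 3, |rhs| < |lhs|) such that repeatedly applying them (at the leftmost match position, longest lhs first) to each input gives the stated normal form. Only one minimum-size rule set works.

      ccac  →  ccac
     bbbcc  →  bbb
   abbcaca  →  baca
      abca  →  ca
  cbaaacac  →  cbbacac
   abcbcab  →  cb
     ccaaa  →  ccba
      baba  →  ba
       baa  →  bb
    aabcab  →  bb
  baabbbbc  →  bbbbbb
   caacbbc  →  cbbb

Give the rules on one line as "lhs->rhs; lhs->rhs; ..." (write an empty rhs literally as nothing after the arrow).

aa->b; ab->; bc->b

  | ccac
  | bbbcc => bbbc => bbb
  | abbcaca => bcaca => baca
  | abca => ca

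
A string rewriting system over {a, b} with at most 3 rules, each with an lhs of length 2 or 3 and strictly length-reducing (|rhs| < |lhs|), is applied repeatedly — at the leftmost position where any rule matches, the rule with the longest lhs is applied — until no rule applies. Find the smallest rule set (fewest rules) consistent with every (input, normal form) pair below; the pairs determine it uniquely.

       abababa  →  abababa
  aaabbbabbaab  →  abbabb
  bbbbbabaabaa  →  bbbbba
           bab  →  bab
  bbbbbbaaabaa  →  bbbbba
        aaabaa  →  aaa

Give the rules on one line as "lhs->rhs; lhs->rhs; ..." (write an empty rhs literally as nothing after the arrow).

  | abababa
  | aaabbbabbaab => abbabbaab => abbabb
  | bbbbbabaabaa => bbbbbabaa => bbbbba
  | bab

aab->; baa->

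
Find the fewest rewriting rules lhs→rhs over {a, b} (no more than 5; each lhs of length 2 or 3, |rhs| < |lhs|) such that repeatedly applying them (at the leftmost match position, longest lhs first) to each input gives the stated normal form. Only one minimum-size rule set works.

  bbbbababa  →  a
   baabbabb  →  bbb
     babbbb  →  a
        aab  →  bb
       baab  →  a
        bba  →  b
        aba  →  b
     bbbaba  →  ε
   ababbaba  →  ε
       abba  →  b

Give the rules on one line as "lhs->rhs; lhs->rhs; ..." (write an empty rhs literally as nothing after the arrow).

  | bbbbababa => bbbaaba => bbaba => baa => a
  | baabbabb => abbabb => ababb => aabb => bbb
  | babbbb => abbb => abb => ab => a
  | aab => bb

aa->b; ab->a; ba->; bab->a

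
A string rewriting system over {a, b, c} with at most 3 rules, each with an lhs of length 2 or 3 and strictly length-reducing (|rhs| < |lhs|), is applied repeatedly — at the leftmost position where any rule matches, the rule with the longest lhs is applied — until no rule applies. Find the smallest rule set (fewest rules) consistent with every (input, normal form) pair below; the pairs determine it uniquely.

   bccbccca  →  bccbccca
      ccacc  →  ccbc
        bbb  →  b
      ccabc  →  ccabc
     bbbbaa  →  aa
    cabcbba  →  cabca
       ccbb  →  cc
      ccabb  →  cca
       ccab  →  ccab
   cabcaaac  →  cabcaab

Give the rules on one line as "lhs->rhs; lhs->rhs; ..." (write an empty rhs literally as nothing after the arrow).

  | bccbccca
  | ccacc => ccbc
  | bbb => b
  | ccabc

ac->b; bb->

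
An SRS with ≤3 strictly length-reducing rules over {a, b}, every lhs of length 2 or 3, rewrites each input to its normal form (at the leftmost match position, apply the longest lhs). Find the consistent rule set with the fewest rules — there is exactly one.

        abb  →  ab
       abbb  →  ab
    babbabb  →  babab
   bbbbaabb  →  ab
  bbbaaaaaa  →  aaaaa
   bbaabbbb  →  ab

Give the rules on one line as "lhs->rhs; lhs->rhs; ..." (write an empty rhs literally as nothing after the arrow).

  | abb => ab
  | abbb => abb => ab
  | babbabb => bababb => babab
  | bbbbaabb => bbbaabb => bbaabb => baabb => abb => ab

baa->a; bb->b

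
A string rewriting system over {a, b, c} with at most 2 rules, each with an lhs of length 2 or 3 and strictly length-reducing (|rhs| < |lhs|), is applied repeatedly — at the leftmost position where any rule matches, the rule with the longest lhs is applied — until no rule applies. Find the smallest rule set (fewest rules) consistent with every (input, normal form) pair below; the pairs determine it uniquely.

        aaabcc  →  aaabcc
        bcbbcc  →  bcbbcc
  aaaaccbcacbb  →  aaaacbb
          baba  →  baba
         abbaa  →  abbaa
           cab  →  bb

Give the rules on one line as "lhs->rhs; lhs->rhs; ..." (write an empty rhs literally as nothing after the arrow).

ca->b; cbc->c

  | aaabcc
  | bcbbcc
  | aaaaccbcacbb => aaaaccacbb => aaaacbcbb => aaaacbb
  | baba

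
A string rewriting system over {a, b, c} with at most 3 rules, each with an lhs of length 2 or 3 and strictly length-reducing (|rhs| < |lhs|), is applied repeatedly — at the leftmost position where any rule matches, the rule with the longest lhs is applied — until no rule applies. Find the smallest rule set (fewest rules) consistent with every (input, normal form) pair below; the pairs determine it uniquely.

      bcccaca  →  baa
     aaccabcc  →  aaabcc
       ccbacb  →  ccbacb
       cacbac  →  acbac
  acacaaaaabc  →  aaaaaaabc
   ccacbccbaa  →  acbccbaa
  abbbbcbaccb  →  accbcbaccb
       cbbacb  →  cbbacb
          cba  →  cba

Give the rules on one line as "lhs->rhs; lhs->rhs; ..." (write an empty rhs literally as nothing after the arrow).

  | bcccaca => bccaca => bcaca => baca => baa
  | aaccabcc => aacabcc => aaabcc
  | ccbacb
  | cacbac => acbac

bbb->cc; ca->a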